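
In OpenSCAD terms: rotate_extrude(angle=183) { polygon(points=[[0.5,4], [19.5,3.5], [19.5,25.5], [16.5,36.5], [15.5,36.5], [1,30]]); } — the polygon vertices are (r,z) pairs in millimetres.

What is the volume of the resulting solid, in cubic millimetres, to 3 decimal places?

Volume = 18047.828 mm³

Profile (r,z), 6 vertices: (0.5,4) (19.5,3.5) (19.5,25.5) (16.5,36.5) (15.5,36.5) (1,30)
edge 0: (0.5,4)→(19.5,3.5)  cross = 0.5·3.5 − 19.5·4 = -76.2500; (r_i+r_j)·cross = 20·-76.2500 = -1525.0000
edge 1: (19.5,3.5)→(19.5,25.5)  cross = 19.5·25.5 − 19.5·3.5 = 429.0000; (r_i+r_j)·cross = 39·429.0000 = 16731.0000
edge 2: (19.5,25.5)→(16.5,36.5)  cross = 19.5·36.5 − 16.5·25.5 = 291.0000; (r_i+r_j)·cross = 36·291.0000 = 10476.0000
edge 3: (16.5,36.5)→(15.5,36.5)  cross = 16.5·36.5 − 15.5·36.5 = 36.5000; (r_i+r_j)·cross = 32·36.5000 = 1168.0000
edge 4: (15.5,36.5)→(1,30)  cross = 15.5·30 − 1·36.5 = 428.5000; (r_i+r_j)·cross = 16.5·428.5000 = 7070.2500
edge 5: (1,30)→(0.5,4)  cross = 1·4 − 0.5·30 = -11.0000; (r_i+r_j)·cross = 1.5·-11.0000 = -16.5000
Σcross = 1097.7500 → A = |Σcross|/2 = 548.8750 mm²
Σ(r_i+r_j)·cross = 33903.7500 → first moment M = |Σ|/6 = 5650.6250
R_c = M/A = 5650.6250/548.8750 = 10.2949 mm
θ = 183° = 3.193953 rad
V = θ·R_c·A = 3.193953·10.2949·548.8750 = 18047.828 mm³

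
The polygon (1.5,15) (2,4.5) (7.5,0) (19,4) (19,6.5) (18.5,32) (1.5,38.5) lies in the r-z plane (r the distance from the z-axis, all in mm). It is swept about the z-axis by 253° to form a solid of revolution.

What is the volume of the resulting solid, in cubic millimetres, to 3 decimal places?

Volume = 24777.777 mm³

Profile (r,z), 7 vertices: (1.5,15) (2,4.5) (7.5,0) (19,4) (19,6.5) (18.5,32) (1.5,38.5)
edge 0: (1.5,15)→(2,4.5)  cross = 1.5·4.5 − 2·15 = -23.2500; (r_i+r_j)·cross = 3.5·-23.2500 = -81.3750
edge 1: (2,4.5)→(7.5,0)  cross = 2·0 − 7.5·4.5 = -33.7500; (r_i+r_j)·cross = 9.5·-33.7500 = -320.6250
edge 2: (7.5,0)→(19,4)  cross = 7.5·4 − 19·0 = 30.0000; (r_i+r_j)·cross = 26.5·30.0000 = 795.0000
edge 3: (19,4)→(19,6.5)  cross = 19·6.5 − 19·4 = 47.5000; (r_i+r_j)·cross = 38·47.5000 = 1805.0000
edge 4: (19,6.5)→(18.5,32)  cross = 19·32 − 18.5·6.5 = 487.7500; (r_i+r_j)·cross = 37.5·487.7500 = 18290.6250
edge 5: (18.5,32)→(1.5,38.5)  cross = 18.5·38.5 − 1.5·32 = 664.2500; (r_i+r_j)·cross = 20·664.2500 = 13285.0000
edge 6: (1.5,38.5)→(1.5,15)  cross = 1.5·15 − 1.5·38.5 = -35.2500; (r_i+r_j)·cross = 3·-35.2500 = -105.7500
Σcross = 1137.2500 → A = |Σcross|/2 = 568.6250 mm²
Σ(r_i+r_j)·cross = 33667.8750 → first moment M = |Σ|/6 = 5611.3125
R_c = M/A = 5611.3125/568.6250 = 9.8682 mm
θ = 253° = 4.415683 rad
V = θ·R_c·A = 4.415683·9.8682·568.6250 = 24777.777 mm³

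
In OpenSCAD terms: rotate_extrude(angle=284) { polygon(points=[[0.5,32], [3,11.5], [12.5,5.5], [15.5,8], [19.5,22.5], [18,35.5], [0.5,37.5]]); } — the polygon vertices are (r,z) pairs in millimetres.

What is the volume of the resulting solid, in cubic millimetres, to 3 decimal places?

Profile (r,z), 7 vertices: (0.5,32) (3,11.5) (12.5,5.5) (15.5,8) (19.5,22.5) (18,35.5) (0.5,37.5)
edge 0: (0.5,32)→(3,11.5)  cross = 0.5·11.5 − 3·32 = -90.2500; (r_i+r_j)·cross = 3.5·-90.2500 = -315.8750
edge 1: (3,11.5)→(12.5,5.5)  cross = 3·5.5 − 12.5·11.5 = -127.2500; (r_i+r_j)·cross = 15.5·-127.2500 = -1972.3750
edge 2: (12.5,5.5)→(15.5,8)  cross = 12.5·8 − 15.5·5.5 = 14.7500; (r_i+r_j)·cross = 28·14.7500 = 413.0000
edge 3: (15.5,8)→(19.5,22.5)  cross = 15.5·22.5 − 19.5·8 = 192.7500; (r_i+r_j)·cross = 35·192.7500 = 6746.2500
edge 4: (19.5,22.5)→(18,35.5)  cross = 19.5·35.5 − 18·22.5 = 287.2500; (r_i+r_j)·cross = 37.5·287.2500 = 10771.8750
edge 5: (18,35.5)→(0.5,37.5)  cross = 18·37.5 − 0.5·35.5 = 657.2500; (r_i+r_j)·cross = 18.5·657.2500 = 12159.1250
edge 6: (0.5,37.5)→(0.5,32)  cross = 0.5·32 − 0.5·37.5 = -2.7500; (r_i+r_j)·cross = 1·-2.7500 = -2.7500
Σcross = 931.7500 → A = |Σcross|/2 = 465.8750 mm²
Σ(r_i+r_j)·cross = 27799.2500 → first moment M = |Σ|/6 = 4633.2083
R_c = M/A = 4633.2083/465.8750 = 9.9452 mm
θ = 284° = 4.956735 rad
V = θ·R_c·A = 4.956735·9.9452·465.8750 = 22965.586 mm³

Volume = 22965.586 mm³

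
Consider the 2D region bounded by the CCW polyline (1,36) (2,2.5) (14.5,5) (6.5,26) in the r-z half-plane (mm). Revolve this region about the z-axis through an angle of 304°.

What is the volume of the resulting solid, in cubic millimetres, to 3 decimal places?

Profile (r,z), 4 vertices: (1,36) (2,2.5) (14.5,5) (6.5,26)
edge 0: (1,36)→(2,2.5)  cross = 1·2.5 − 2·36 = -69.5000; (r_i+r_j)·cross = 3·-69.5000 = -208.5000
edge 1: (2,2.5)→(14.5,5)  cross = 2·5 − 14.5·2.5 = -26.2500; (r_i+r_j)·cross = 16.5·-26.2500 = -433.1250
edge 2: (14.5,5)→(6.5,26)  cross = 14.5·26 − 6.5·5 = 344.5000; (r_i+r_j)·cross = 21·344.5000 = 7234.5000
edge 3: (6.5,26)→(1,36)  cross = 6.5·36 − 1·26 = 208.0000; (r_i+r_j)·cross = 7.5·208.0000 = 1560.0000
Σcross = 456.7500 → A = |Σcross|/2 = 228.3750 mm²
Σ(r_i+r_j)·cross = 8152.8750 → first moment M = |Σ|/6 = 1358.8125
R_c = M/A = 1358.8125/228.3750 = 5.9499 mm
θ = 304° = 5.305801 rad
V = θ·R_c·A = 5.305801·5.9499·228.3750 = 7209.589 mm³

Volume = 7209.589 mm³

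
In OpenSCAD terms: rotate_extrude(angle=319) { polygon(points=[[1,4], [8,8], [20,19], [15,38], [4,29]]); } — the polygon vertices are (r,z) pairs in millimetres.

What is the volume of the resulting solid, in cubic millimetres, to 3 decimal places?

Profile (r,z), 5 vertices: (1,4) (8,8) (20,19) (15,38) (4,29)
edge 0: (1,4)→(8,8)  cross = 1·8 − 8·4 = -24.0000; (r_i+r_j)·cross = 9·-24.0000 = -216.0000
edge 1: (8,8)→(20,19)  cross = 8·19 − 20·8 = -8.0000; (r_i+r_j)·cross = 28·-8.0000 = -224.0000
edge 2: (20,19)→(15,38)  cross = 20·38 − 15·19 = 475.0000; (r_i+r_j)·cross = 35·475.0000 = 16625.0000
edge 3: (15,38)→(4,29)  cross = 15·29 − 4·38 = 283.0000; (r_i+r_j)·cross = 19·283.0000 = 5377.0000
edge 4: (4,29)→(1,4)  cross = 4·4 − 1·29 = -13.0000; (r_i+r_j)·cross = 5·-13.0000 = -65.0000
Σcross = 713.0000 → A = |Σcross|/2 = 356.5000 mm²
Σ(r_i+r_j)·cross = 21497.0000 → first moment M = |Σ|/6 = 3582.8333
R_c = M/A = 3582.8333/356.5000 = 10.0500 mm
θ = 319° = 5.567600 rad
V = θ·R_c·A = 5.567600·10.0500·356.5000 = 19947.784 mm³

Volume = 19947.784 mm³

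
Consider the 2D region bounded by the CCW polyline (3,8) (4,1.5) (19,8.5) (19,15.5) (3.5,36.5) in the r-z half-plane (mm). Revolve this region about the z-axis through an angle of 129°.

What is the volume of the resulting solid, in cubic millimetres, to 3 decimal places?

Profile (r,z), 5 vertices: (3,8) (4,1.5) (19,8.5) (19,15.5) (3.5,36.5)
edge 0: (3,8)→(4,1.5)  cross = 3·1.5 − 4·8 = -27.5000; (r_i+r_j)·cross = 7·-27.5000 = -192.5000
edge 1: (4,1.5)→(19,8.5)  cross = 4·8.5 − 19·1.5 = 5.5000; (r_i+r_j)·cross = 23·5.5000 = 126.5000
edge 2: (19,8.5)→(19,15.5)  cross = 19·15.5 − 19·8.5 = 133.0000; (r_i+r_j)·cross = 38·133.0000 = 5054.0000
edge 3: (19,15.5)→(3.5,36.5)  cross = 19·36.5 − 3.5·15.5 = 639.2500; (r_i+r_j)·cross = 22.5·639.2500 = 14383.1250
edge 4: (3.5,36.5)→(3,8)  cross = 3.5·8 − 3·36.5 = -81.5000; (r_i+r_j)·cross = 6.5·-81.5000 = -529.7500
Σcross = 668.7500 → A = |Σcross|/2 = 334.3750 mm²
Σ(r_i+r_j)·cross = 18841.3750 → first moment M = |Σ|/6 = 3140.2292
R_c = M/A = 3140.2292/334.3750 = 9.3913 mm
θ = 129° = 2.251475 rad
V = θ·R_c·A = 2.251475·9.3913·334.3750 = 7070.147 mm³

Volume = 7070.147 mm³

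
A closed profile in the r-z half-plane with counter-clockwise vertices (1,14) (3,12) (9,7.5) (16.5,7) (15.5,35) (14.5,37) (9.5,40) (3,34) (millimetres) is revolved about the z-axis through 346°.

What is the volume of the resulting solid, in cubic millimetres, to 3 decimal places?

Volume = 22491.028 mm³

Profile (r,z), 8 vertices: (1,14) (3,12) (9,7.5) (16.5,7) (15.5,35) (14.5,37) (9.5,40) (3,34)
edge 0: (1,14)→(3,12)  cross = 1·12 − 3·14 = -30.0000; (r_i+r_j)·cross = 4·-30.0000 = -120.0000
edge 1: (3,12)→(9,7.5)  cross = 3·7.5 − 9·12 = -85.5000; (r_i+r_j)·cross = 12·-85.5000 = -1026.0000
edge 2: (9,7.5)→(16.5,7)  cross = 9·7 − 16.5·7.5 = -60.7500; (r_i+r_j)·cross = 25.5·-60.7500 = -1549.1250
edge 3: (16.5,7)→(15.5,35)  cross = 16.5·35 − 15.5·7 = 469.0000; (r_i+r_j)·cross = 32·469.0000 = 15008.0000
edge 4: (15.5,35)→(14.5,37)  cross = 15.5·37 − 14.5·35 = 66.0000; (r_i+r_j)·cross = 30·66.0000 = 1980.0000
edge 5: (14.5,37)→(9.5,40)  cross = 14.5·40 − 9.5·37 = 228.5000; (r_i+r_j)·cross = 24·228.5000 = 5484.0000
edge 6: (9.5,40)→(3,34)  cross = 9.5·34 − 3·40 = 203.0000; (r_i+r_j)·cross = 12.5·203.0000 = 2537.5000
edge 7: (3,34)→(1,14)  cross = 3·14 − 1·34 = 8.0000; (r_i+r_j)·cross = 4·8.0000 = 32.0000
Σcross = 798.2500 → A = |Σcross|/2 = 399.1250 mm²
Σ(r_i+r_j)·cross = 22346.3750 → first moment M = |Σ|/6 = 3724.3958
R_c = M/A = 3724.3958/399.1250 = 9.3314 mm
θ = 346° = 6.038839 rad
V = θ·R_c·A = 6.038839·9.3314·399.1250 = 22491.028 mm³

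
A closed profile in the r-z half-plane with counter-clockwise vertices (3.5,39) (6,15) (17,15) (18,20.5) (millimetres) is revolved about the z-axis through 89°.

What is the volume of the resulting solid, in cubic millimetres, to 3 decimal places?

Volume = 2790.484 mm³

Profile (r,z), 4 vertices: (3.5,39) (6,15) (17,15) (18,20.5)
edge 0: (3.5,39)→(6,15)  cross = 3.5·15 − 6·39 = -181.5000; (r_i+r_j)·cross = 9.5·-181.5000 = -1724.2500
edge 1: (6,15)→(17,15)  cross = 6·15 − 17·15 = -165.0000; (r_i+r_j)·cross = 23·-165.0000 = -3795.0000
edge 2: (17,15)→(18,20.5)  cross = 17·20.5 − 18·15 = 78.5000; (r_i+r_j)·cross = 35·78.5000 = 2747.5000
edge 3: (18,20.5)→(3.5,39)  cross = 18·39 − 3.5·20.5 = 630.2500; (r_i+r_j)·cross = 21.5·630.2500 = 13550.3750
Σcross = 362.2500 → A = |Σcross|/2 = 181.1250 mm²
Σ(r_i+r_j)·cross = 10778.6250 → first moment M = |Σ|/6 = 1796.4375
R_c = M/A = 1796.4375/181.1250 = 9.9182 mm
θ = 89° = 1.553343 rad
V = θ·R_c·A = 1.553343·9.9182·181.1250 = 2790.484 mm³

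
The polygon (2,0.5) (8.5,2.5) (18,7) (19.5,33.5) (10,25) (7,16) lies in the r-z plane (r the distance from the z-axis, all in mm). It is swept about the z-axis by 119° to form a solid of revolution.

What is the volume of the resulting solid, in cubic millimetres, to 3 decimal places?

Volume = 7571.535 mm³

Profile (r,z), 6 vertices: (2,0.5) (8.5,2.5) (18,7) (19.5,33.5) (10,25) (7,16)
edge 0: (2,0.5)→(8.5,2.5)  cross = 2·2.5 − 8.5·0.5 = 0.7500; (r_i+r_j)·cross = 10.5·0.7500 = 7.8750
edge 1: (8.5,2.5)→(18,7)  cross = 8.5·7 − 18·2.5 = 14.5000; (r_i+r_j)·cross = 26.5·14.5000 = 384.2500
edge 2: (18,7)→(19.5,33.5)  cross = 18·33.5 − 19.5·7 = 466.5000; (r_i+r_j)·cross = 37.5·466.5000 = 17493.7500
edge 3: (19.5,33.5)→(10,25)  cross = 19.5·25 − 10·33.5 = 152.5000; (r_i+r_j)·cross = 29.5·152.5000 = 4498.7500
edge 4: (10,25)→(7,16)  cross = 10·16 − 7·25 = -15.0000; (r_i+r_j)·cross = 17·-15.0000 = -255.0000
edge 5: (7,16)→(2,0.5)  cross = 7·0.5 − 2·16 = -28.5000; (r_i+r_j)·cross = 9·-28.5000 = -256.5000
Σcross = 590.7500 → A = |Σcross|/2 = 295.3750 mm²
Σ(r_i+r_j)·cross = 21873.1250 → first moment M = |Σ|/6 = 3645.5208
R_c = M/A = 3645.5208/295.3750 = 12.3420 mm
θ = 119° = 2.076942 rad
V = θ·R_c·A = 2.076942·12.3420·295.3750 = 7571.535 mm³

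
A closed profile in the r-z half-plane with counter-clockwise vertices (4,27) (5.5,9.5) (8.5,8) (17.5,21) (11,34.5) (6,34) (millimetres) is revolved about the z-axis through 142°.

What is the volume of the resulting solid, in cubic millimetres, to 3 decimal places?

Profile (r,z), 6 vertices: (4,27) (5.5,9.5) (8.5,8) (17.5,21) (11,34.5) (6,34)
edge 0: (4,27)→(5.5,9.5)  cross = 4·9.5 − 5.5·27 = -110.5000; (r_i+r_j)·cross = 9.5·-110.5000 = -1049.7500
edge 1: (5.5,9.5)→(8.5,8)  cross = 5.5·8 − 8.5·9.5 = -36.7500; (r_i+r_j)·cross = 14·-36.7500 = -514.5000
edge 2: (8.5,8)→(17.5,21)  cross = 8.5·21 − 17.5·8 = 38.5000; (r_i+r_j)·cross = 26·38.5000 = 1001.0000
edge 3: (17.5,21)→(11,34.5)  cross = 17.5·34.5 − 11·21 = 372.7500; (r_i+r_j)·cross = 28.5·372.7500 = 10623.3750
edge 4: (11,34.5)→(6,34)  cross = 11·34 − 6·34.5 = 167.0000; (r_i+r_j)·cross = 17·167.0000 = 2839.0000
edge 5: (6,34)→(4,27)  cross = 6·27 − 4·34 = 26.0000; (r_i+r_j)·cross = 10·26.0000 = 260.0000
Σcross = 457.0000 → A = |Σcross|/2 = 228.5000 mm²
Σ(r_i+r_j)·cross = 13159.1250 → first moment M = |Σ|/6 = 2193.1875
R_c = M/A = 2193.1875/228.5000 = 9.5982 mm
θ = 142° = 2.478368 rad
V = θ·R_c·A = 2.478368·9.5982·228.5000 = 5435.525 mm³

Volume = 5435.525 mm³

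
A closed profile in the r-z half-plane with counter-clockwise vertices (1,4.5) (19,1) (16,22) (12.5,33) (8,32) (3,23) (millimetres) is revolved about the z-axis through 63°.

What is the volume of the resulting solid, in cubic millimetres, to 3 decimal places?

Volume = 4271.506 mm³

Profile (r,z), 6 vertices: (1,4.5) (19,1) (16,22) (12.5,33) (8,32) (3,23)
edge 0: (1,4.5)→(19,1)  cross = 1·1 − 19·4.5 = -84.5000; (r_i+r_j)·cross = 20·-84.5000 = -1690.0000
edge 1: (19,1)→(16,22)  cross = 19·22 − 16·1 = 402.0000; (r_i+r_j)·cross = 35·402.0000 = 14070.0000
edge 2: (16,22)→(12.5,33)  cross = 16·33 − 12.5·22 = 253.0000; (r_i+r_j)·cross = 28.5·253.0000 = 7210.5000
edge 3: (12.5,33)→(8,32)  cross = 12.5·32 − 8·33 = 136.0000; (r_i+r_j)·cross = 20.5·136.0000 = 2788.0000
edge 4: (8,32)→(3,23)  cross = 8·23 − 3·32 = 88.0000; (r_i+r_j)·cross = 11·88.0000 = 968.0000
edge 5: (3,23)→(1,4.5)  cross = 3·4.5 − 1·23 = -9.5000; (r_i+r_j)·cross = 4·-9.5000 = -38.0000
Σcross = 785.0000 → A = |Σcross|/2 = 392.5000 mm²
Σ(r_i+r_j)·cross = 23308.5000 → first moment M = |Σ|/6 = 3884.7500
R_c = M/A = 3884.7500/392.5000 = 9.8975 mm
θ = 63° = 1.099557 rad
V = θ·R_c·A = 1.099557·9.8975·392.5000 = 4271.506 mm³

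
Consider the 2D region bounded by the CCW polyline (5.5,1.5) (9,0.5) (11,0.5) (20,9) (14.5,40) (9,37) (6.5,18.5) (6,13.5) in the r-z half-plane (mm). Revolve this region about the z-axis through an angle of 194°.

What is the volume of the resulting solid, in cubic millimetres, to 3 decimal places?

Volume = 15598.244 mm³

Profile (r,z), 8 vertices: (5.5,1.5) (9,0.5) (11,0.5) (20,9) (14.5,40) (9,37) (6.5,18.5) (6,13.5)
edge 0: (5.5,1.5)→(9,0.5)  cross = 5.5·0.5 − 9·1.5 = -10.7500; (r_i+r_j)·cross = 14.5·-10.7500 = -155.8750
edge 1: (9,0.5)→(11,0.5)  cross = 9·0.5 − 11·0.5 = -1.0000; (r_i+r_j)·cross = 20·-1.0000 = -20.0000
edge 2: (11,0.5)→(20,9)  cross = 11·9 − 20·0.5 = 89.0000; (r_i+r_j)·cross = 31·89.0000 = 2759.0000
edge 3: (20,9)→(14.5,40)  cross = 20·40 − 14.5·9 = 669.5000; (r_i+r_j)·cross = 34.5·669.5000 = 23097.7500
edge 4: (14.5,40)→(9,37)  cross = 14.5·37 − 9·40 = 176.5000; (r_i+r_j)·cross = 23.5·176.5000 = 4147.7500
edge 5: (9,37)→(6.5,18.5)  cross = 9·18.5 − 6.5·37 = -74.0000; (r_i+r_j)·cross = 15.5·-74.0000 = -1147.0000
edge 6: (6.5,18.5)→(6,13.5)  cross = 6.5·13.5 − 6·18.5 = -23.2500; (r_i+r_j)·cross = 12.5·-23.2500 = -290.6250
edge 7: (6,13.5)→(5.5,1.5)  cross = 6·1.5 − 5.5·13.5 = -65.2500; (r_i+r_j)·cross = 11.5·-65.2500 = -750.3750
Σcross = 760.7500 → A = |Σcross|/2 = 380.3750 mm²
Σ(r_i+r_j)·cross = 27640.6250 → first moment M = |Σ|/6 = 4606.7708
R_c = M/A = 4606.7708/380.3750 = 12.1111 mm
θ = 194° = 3.385939 rad
V = θ·R_c·A = 3.385939·12.1111·380.3750 = 15598.244 mm³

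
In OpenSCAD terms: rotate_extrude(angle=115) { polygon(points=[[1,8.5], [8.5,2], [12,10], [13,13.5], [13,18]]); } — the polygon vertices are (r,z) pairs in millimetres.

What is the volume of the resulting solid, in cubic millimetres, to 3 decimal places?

Volume = 1404.697 mm³

Profile (r,z), 5 vertices: (1,8.5) (8.5,2) (12,10) (13,13.5) (13,18)
edge 0: (1,8.5)→(8.5,2)  cross = 1·2 − 8.5·8.5 = -70.2500; (r_i+r_j)·cross = 9.5·-70.2500 = -667.3750
edge 1: (8.5,2)→(12,10)  cross = 8.5·10 − 12·2 = 61.0000; (r_i+r_j)·cross = 20.5·61.0000 = 1250.5000
edge 2: (12,10)→(13,13.5)  cross = 12·13.5 − 13·10 = 32.0000; (r_i+r_j)·cross = 25·32.0000 = 800.0000
edge 3: (13,13.5)→(13,18)  cross = 13·18 − 13·13.5 = 58.5000; (r_i+r_j)·cross = 26·58.5000 = 1521.0000
edge 4: (13,18)→(1,8.5)  cross = 13·8.5 − 1·18 = 92.5000; (r_i+r_j)·cross = 14·92.5000 = 1295.0000
Σcross = 173.7500 → A = |Σcross|/2 = 86.8750 mm²
Σ(r_i+r_j)·cross = 4199.1250 → first moment M = |Σ|/6 = 699.8542
R_c = M/A = 699.8542/86.8750 = 8.0559 mm
θ = 115° = 2.007129 rad
V = θ·R_c·A = 2.007129·8.0559·86.8750 = 1404.697 mm³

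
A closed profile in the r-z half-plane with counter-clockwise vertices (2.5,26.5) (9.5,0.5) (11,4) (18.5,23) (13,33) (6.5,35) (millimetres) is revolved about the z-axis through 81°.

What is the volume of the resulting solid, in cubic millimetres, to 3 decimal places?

Profile (r,z), 6 vertices: (2.5,26.5) (9.5,0.5) (11,4) (18.5,23) (13,33) (6.5,35)
edge 0: (2.5,26.5)→(9.5,0.5)  cross = 2.5·0.5 − 9.5·26.5 = -250.5000; (r_i+r_j)·cross = 12·-250.5000 = -3006.0000
edge 1: (9.5,0.5)→(11,4)  cross = 9.5·4 − 11·0.5 = 32.5000; (r_i+r_j)·cross = 20.5·32.5000 = 666.2500
edge 2: (11,4)→(18.5,23)  cross = 11·23 − 18.5·4 = 179.0000; (r_i+r_j)·cross = 29.5·179.0000 = 5280.5000
edge 3: (18.5,23)→(13,33)  cross = 18.5·33 − 13·23 = 311.5000; (r_i+r_j)·cross = 31.5·311.5000 = 9812.2500
edge 4: (13,33)→(6.5,35)  cross = 13·35 − 6.5·33 = 240.5000; (r_i+r_j)·cross = 19.5·240.5000 = 4689.7500
edge 5: (6.5,35)→(2.5,26.5)  cross = 6.5·26.5 − 2.5·35 = 84.7500; (r_i+r_j)·cross = 9·84.7500 = 762.7500
Σcross = 597.7500 → A = |Σcross|/2 = 298.8750 mm²
Σ(r_i+r_j)·cross = 18205.5000 → first moment M = |Σ|/6 = 3034.2500
R_c = M/A = 3034.2500/298.8750 = 10.1522 mm
θ = 81° = 1.413717 rad
V = θ·R_c·A = 1.413717·10.1522·298.8750 = 4289.570 mm³

Volume = 4289.570 mm³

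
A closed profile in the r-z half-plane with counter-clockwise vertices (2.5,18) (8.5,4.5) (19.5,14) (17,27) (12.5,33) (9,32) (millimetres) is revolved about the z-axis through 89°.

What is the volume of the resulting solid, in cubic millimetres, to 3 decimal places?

Profile (r,z), 6 vertices: (2.5,18) (8.5,4.5) (19.5,14) (17,27) (12.5,33) (9,32)
edge 0: (2.5,18)→(8.5,4.5)  cross = 2.5·4.5 − 8.5·18 = -141.7500; (r_i+r_j)·cross = 11·-141.7500 = -1559.2500
edge 1: (8.5,4.5)→(19.5,14)  cross = 8.5·14 − 19.5·4.5 = 31.2500; (r_i+r_j)·cross = 28·31.2500 = 875.0000
edge 2: (19.5,14)→(17,27)  cross = 19.5·27 − 17·14 = 288.5000; (r_i+r_j)·cross = 36.5·288.5000 = 10530.2500
edge 3: (17,27)→(12.5,33)  cross = 17·33 − 12.5·27 = 223.5000; (r_i+r_j)·cross = 29.5·223.5000 = 6593.2500
edge 4: (12.5,33)→(9,32)  cross = 12.5·32 − 9·33 = 103.0000; (r_i+r_j)·cross = 21.5·103.0000 = 2214.5000
edge 5: (9,32)→(2.5,18)  cross = 9·18 − 2.5·32 = 82.0000; (r_i+r_j)·cross = 11.5·82.0000 = 943.0000
Σcross = 586.5000 → A = |Σcross|/2 = 293.2500 mm²
Σ(r_i+r_j)·cross = 19596.7500 → first moment M = |Σ|/6 = 3266.1250
R_c = M/A = 3266.1250/293.2500 = 11.1377 mm
θ = 89° = 1.553343 rad
V = θ·R_c·A = 1.553343·11.1377·293.2500 = 5073.413 mm³

Volume = 5073.413 mm³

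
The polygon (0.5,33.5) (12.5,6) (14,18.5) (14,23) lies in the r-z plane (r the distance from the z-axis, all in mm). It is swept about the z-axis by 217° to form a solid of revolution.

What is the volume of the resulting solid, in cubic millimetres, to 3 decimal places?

Profile (r,z), 4 vertices: (0.5,33.5) (12.5,6) (14,18.5) (14,23)
edge 0: (0.5,33.5)→(12.5,6)  cross = 0.5·6 − 12.5·33.5 = -415.7500; (r_i+r_j)·cross = 13·-415.7500 = -5404.7500
edge 1: (12.5,6)→(14,18.5)  cross = 12.5·18.5 − 14·6 = 147.2500; (r_i+r_j)·cross = 26.5·147.2500 = 3902.1250
edge 2: (14,18.5)→(14,23)  cross = 14·23 − 14·18.5 = 63.0000; (r_i+r_j)·cross = 28·63.0000 = 1764.0000
edge 3: (14,23)→(0.5,33.5)  cross = 14·33.5 − 0.5·23 = 457.5000; (r_i+r_j)·cross = 14.5·457.5000 = 6633.7500
Σcross = 252.0000 → A = |Σcross|/2 = 126.0000 mm²
Σ(r_i+r_j)·cross = 6895.1250 → first moment M = |Σ|/6 = 1149.1875
R_c = M/A = 1149.1875/126.0000 = 9.1205 mm
θ = 217° = 3.787364 rad
V = θ·R_c·A = 3.787364·9.1205·126.0000 = 4352.392 mm³

Volume = 4352.392 mm³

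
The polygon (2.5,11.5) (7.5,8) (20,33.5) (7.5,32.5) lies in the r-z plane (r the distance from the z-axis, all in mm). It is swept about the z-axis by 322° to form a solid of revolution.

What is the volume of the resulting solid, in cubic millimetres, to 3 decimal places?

Profile (r,z), 4 vertices: (2.5,11.5) (7.5,8) (20,33.5) (7.5,32.5)
edge 0: (2.5,11.5)→(7.5,8)  cross = 2.5·8 − 7.5·11.5 = -66.2500; (r_i+r_j)·cross = 10·-66.2500 = -662.5000
edge 1: (7.5,8)→(20,33.5)  cross = 7.5·33.5 − 20·8 = 91.2500; (r_i+r_j)·cross = 27.5·91.2500 = 2509.3750
edge 2: (20,33.5)→(7.5,32.5)  cross = 20·32.5 − 7.5·33.5 = 398.7500; (r_i+r_j)·cross = 27.5·398.7500 = 10965.6250
edge 3: (7.5,32.5)→(2.5,11.5)  cross = 7.5·11.5 − 2.5·32.5 = 5.0000; (r_i+r_j)·cross = 10·5.0000 = 50.0000
Σcross = 428.7500 → A = |Σcross|/2 = 214.3750 mm²
Σ(r_i+r_j)·cross = 12862.5000 → first moment M = |Σ|/6 = 2143.7500
R_c = M/A = 2143.7500/214.3750 = 10.0000 mm
θ = 322° = 5.619960 rad
V = θ·R_c·A = 5.619960·10.0000·214.3750 = 12047.790 mm³

Volume = 12047.790 mm³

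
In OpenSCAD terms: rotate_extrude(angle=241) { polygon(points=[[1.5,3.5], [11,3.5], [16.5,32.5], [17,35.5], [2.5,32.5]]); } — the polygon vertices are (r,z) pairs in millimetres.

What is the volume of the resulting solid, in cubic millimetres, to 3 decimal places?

Volume = 12495.698 mm³

Profile (r,z), 5 vertices: (1.5,3.5) (11,3.5) (16.5,32.5) (17,35.5) (2.5,32.5)
edge 0: (1.5,3.5)→(11,3.5)  cross = 1.5·3.5 − 11·3.5 = -33.2500; (r_i+r_j)·cross = 12.5·-33.2500 = -415.6250
edge 1: (11,3.5)→(16.5,32.5)  cross = 11·32.5 − 16.5·3.5 = 299.7500; (r_i+r_j)·cross = 27.5·299.7500 = 8243.1250
edge 2: (16.5,32.5)→(17,35.5)  cross = 16.5·35.5 − 17·32.5 = 33.2500; (r_i+r_j)·cross = 33.5·33.2500 = 1113.8750
edge 3: (17,35.5)→(2.5,32.5)  cross = 17·32.5 − 2.5·35.5 = 463.7500; (r_i+r_j)·cross = 19.5·463.7500 = 9043.1250
edge 4: (2.5,32.5)→(1.5,3.5)  cross = 2.5·3.5 − 1.5·32.5 = -40.0000; (r_i+r_j)·cross = 4·-40.0000 = -160.0000
Σcross = 723.5000 → A = |Σcross|/2 = 361.7500 mm²
Σ(r_i+r_j)·cross = 17824.5000 → first moment M = |Σ|/6 = 2970.7500
R_c = M/A = 2970.7500/361.7500 = 8.2122 mm
θ = 241° = 4.206243 rad
V = θ·R_c·A = 4.206243·8.2122·361.7500 = 12495.698 mm³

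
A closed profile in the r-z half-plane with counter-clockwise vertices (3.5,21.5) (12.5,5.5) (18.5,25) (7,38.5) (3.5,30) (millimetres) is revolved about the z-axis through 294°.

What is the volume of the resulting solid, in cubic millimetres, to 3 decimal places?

Volume = 14387.220 mm³

Profile (r,z), 5 vertices: (3.5,21.5) (12.5,5.5) (18.5,25) (7,38.5) (3.5,30)
edge 0: (3.5,21.5)→(12.5,5.5)  cross = 3.5·5.5 − 12.5·21.5 = -249.5000; (r_i+r_j)·cross = 16·-249.5000 = -3992.0000
edge 1: (12.5,5.5)→(18.5,25)  cross = 12.5·25 − 18.5·5.5 = 210.7500; (r_i+r_j)·cross = 31·210.7500 = 6533.2500
edge 2: (18.5,25)→(7,38.5)  cross = 18.5·38.5 − 7·25 = 537.2500; (r_i+r_j)·cross = 25.5·537.2500 = 13699.8750
edge 3: (7,38.5)→(3.5,30)  cross = 7·30 − 3.5·38.5 = 75.2500; (r_i+r_j)·cross = 10.5·75.2500 = 790.1250
edge 4: (3.5,30)→(3.5,21.5)  cross = 3.5·21.5 − 3.5·30 = -29.7500; (r_i+r_j)·cross = 7·-29.7500 = -208.2500
Σcross = 544.0000 → A = |Σcross|/2 = 272.0000 mm²
Σ(r_i+r_j)·cross = 16823.0000 → first moment M = |Σ|/6 = 2803.8333
R_c = M/A = 2803.8333/272.0000 = 10.3082 mm
θ = 294° = 5.131268 rad
V = θ·R_c·A = 5.131268·10.3082·272.0000 = 14387.220 mm³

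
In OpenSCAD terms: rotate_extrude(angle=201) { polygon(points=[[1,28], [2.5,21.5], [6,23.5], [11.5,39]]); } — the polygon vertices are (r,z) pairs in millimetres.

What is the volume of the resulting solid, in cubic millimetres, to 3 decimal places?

Volume = 1249.034 mm³

Profile (r,z), 4 vertices: (1,28) (2.5,21.5) (6,23.5) (11.5,39)
edge 0: (1,28)→(2.5,21.5)  cross = 1·21.5 − 2.5·28 = -48.5000; (r_i+r_j)·cross = 3.5·-48.5000 = -169.7500
edge 1: (2.5,21.5)→(6,23.5)  cross = 2.5·23.5 − 6·21.5 = -70.2500; (r_i+r_j)·cross = 8.5·-70.2500 = -597.1250
edge 2: (6,23.5)→(11.5,39)  cross = 6·39 − 11.5·23.5 = -36.2500; (r_i+r_j)·cross = 17.5·-36.2500 = -634.3750
edge 3: (11.5,39)→(1,28)  cross = 11.5·28 − 1·39 = 283.0000; (r_i+r_j)·cross = 12.5·283.0000 = 3537.5000
Σcross = 128.0000 → A = |Σcross|/2 = 64.0000 mm²
Σ(r_i+r_j)·cross = 2136.2500 → first moment M = |Σ|/6 = 356.0417
R_c = M/A = 356.0417/64.0000 = 5.5632 mm
θ = 201° = 3.508112 rad
V = θ·R_c·A = 3.508112·5.5632·64.0000 = 1249.034 mm³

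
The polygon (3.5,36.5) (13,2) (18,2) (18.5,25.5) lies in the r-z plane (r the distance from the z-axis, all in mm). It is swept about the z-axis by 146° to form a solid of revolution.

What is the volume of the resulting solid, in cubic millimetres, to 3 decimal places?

Volume = 8609.135 mm³

Profile (r,z), 4 vertices: (3.5,36.5) (13,2) (18,2) (18.5,25.5)
edge 0: (3.5,36.5)→(13,2)  cross = 3.5·2 − 13·36.5 = -467.5000; (r_i+r_j)·cross = 16.5·-467.5000 = -7713.7500
edge 1: (13,2)→(18,2)  cross = 13·2 − 18·2 = -10.0000; (r_i+r_j)·cross = 31·-10.0000 = -310.0000
edge 2: (18,2)→(18.5,25.5)  cross = 18·25.5 − 18.5·2 = 422.0000; (r_i+r_j)·cross = 36.5·422.0000 = 15403.0000
edge 3: (18.5,25.5)→(3.5,36.5)  cross = 18.5·36.5 − 3.5·25.5 = 586.0000; (r_i+r_j)·cross = 22·586.0000 = 12892.0000
Σcross = 530.5000 → A = |Σcross|/2 = 265.2500 mm²
Σ(r_i+r_j)·cross = 20271.2500 → first moment M = |Σ|/6 = 3378.5417
R_c = M/A = 3378.5417/265.2500 = 12.7372 mm
θ = 146° = 2.548181 rad
V = θ·R_c·A = 2.548181·12.7372·265.2500 = 8609.135 mm³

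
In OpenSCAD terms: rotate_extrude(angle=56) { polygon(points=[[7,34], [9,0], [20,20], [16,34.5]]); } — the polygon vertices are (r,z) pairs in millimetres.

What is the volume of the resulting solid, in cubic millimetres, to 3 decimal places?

Volume = 3355.931 mm³

Profile (r,z), 4 vertices: (7,34) (9,0) (20,20) (16,34.5)
edge 0: (7,34)→(9,0)  cross = 7·0 − 9·34 = -306.0000; (r_i+r_j)·cross = 16·-306.0000 = -4896.0000
edge 1: (9,0)→(20,20)  cross = 9·20 − 20·0 = 180.0000; (r_i+r_j)·cross = 29·180.0000 = 5220.0000
edge 2: (20,20)→(16,34.5)  cross = 20·34.5 − 16·20 = 370.0000; (r_i+r_j)·cross = 36·370.0000 = 13320.0000
edge 3: (16,34.5)→(7,34)  cross = 16·34 − 7·34.5 = 302.5000; (r_i+r_j)·cross = 23·302.5000 = 6957.5000
Σcross = 546.5000 → A = |Σcross|/2 = 273.2500 mm²
Σ(r_i+r_j)·cross = 20601.5000 → first moment M = |Σ|/6 = 3433.5833
R_c = M/A = 3433.5833/273.2500 = 12.5657 mm
θ = 56° = 0.977384 rad
V = θ·R_c·A = 0.977384·12.5657·273.2500 = 3355.931 mm³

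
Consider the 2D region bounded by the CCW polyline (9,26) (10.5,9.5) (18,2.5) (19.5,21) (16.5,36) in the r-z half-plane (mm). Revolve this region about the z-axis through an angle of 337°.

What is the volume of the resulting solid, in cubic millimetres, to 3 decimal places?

Profile (r,z), 5 vertices: (9,26) (10.5,9.5) (18,2.5) (19.5,21) (16.5,36)
edge 0: (9,26)→(10.5,9.5)  cross = 9·9.5 − 10.5·26 = -187.5000; (r_i+r_j)·cross = 19.5·-187.5000 = -3656.2500
edge 1: (10.5,9.5)→(18,2.5)  cross = 10.5·2.5 − 18·9.5 = -144.7500; (r_i+r_j)·cross = 28.5·-144.7500 = -4125.3750
edge 2: (18,2.5)→(19.5,21)  cross = 18·21 − 19.5·2.5 = 329.2500; (r_i+r_j)·cross = 37.5·329.2500 = 12346.8750
edge 3: (19.5,21)→(16.5,36)  cross = 19.5·36 − 16.5·21 = 355.5000; (r_i+r_j)·cross = 36·355.5000 = 12798.0000
edge 4: (16.5,36)→(9,26)  cross = 16.5·26 − 9·36 = 105.0000; (r_i+r_j)·cross = 25.5·105.0000 = 2677.5000
Σcross = 457.5000 → A = |Σcross|/2 = 228.7500 mm²
Σ(r_i+r_j)·cross = 20040.7500 → first moment M = |Σ|/6 = 3340.1250
R_c = M/A = 3340.1250/228.7500 = 14.6016 mm
θ = 337° = 5.881760 rad
V = θ·R_c·A = 5.881760·14.6016·228.7500 = 19645.812 mm³

Volume = 19645.812 mm³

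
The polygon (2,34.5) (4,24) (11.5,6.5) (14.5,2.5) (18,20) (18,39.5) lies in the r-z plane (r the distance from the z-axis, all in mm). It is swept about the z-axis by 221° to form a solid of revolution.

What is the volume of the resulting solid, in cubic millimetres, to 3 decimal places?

Volume = 16277.611 mm³

Profile (r,z), 6 vertices: (2,34.5) (4,24) (11.5,6.5) (14.5,2.5) (18,20) (18,39.5)
edge 0: (2,34.5)→(4,24)  cross = 2·24 − 4·34.5 = -90.0000; (r_i+r_j)·cross = 6·-90.0000 = -540.0000
edge 1: (4,24)→(11.5,6.5)  cross = 4·6.5 − 11.5·24 = -250.0000; (r_i+r_j)·cross = 15.5·-250.0000 = -3875.0000
edge 2: (11.5,6.5)→(14.5,2.5)  cross = 11.5·2.5 − 14.5·6.5 = -65.5000; (r_i+r_j)·cross = 26·-65.5000 = -1703.0000
edge 3: (14.5,2.5)→(18,20)  cross = 14.5·20 − 18·2.5 = 245.0000; (r_i+r_j)·cross = 32.5·245.0000 = 7962.5000
edge 4: (18,20)→(18,39.5)  cross = 18·39.5 − 18·20 = 351.0000; (r_i+r_j)·cross = 36·351.0000 = 12636.0000
edge 5: (18,39.5)→(2,34.5)  cross = 18·34.5 − 2·39.5 = 542.0000; (r_i+r_j)·cross = 20·542.0000 = 10840.0000
Σcross = 732.5000 → A = |Σcross|/2 = 366.2500 mm²
Σ(r_i+r_j)·cross = 25320.5000 → first moment M = |Σ|/6 = 4220.0833
R_c = M/A = 4220.0833/366.2500 = 11.5224 mm
θ = 221° = 3.857178 rad
V = θ·R_c·A = 3.857178·11.5224·366.2500 = 16277.611 mm³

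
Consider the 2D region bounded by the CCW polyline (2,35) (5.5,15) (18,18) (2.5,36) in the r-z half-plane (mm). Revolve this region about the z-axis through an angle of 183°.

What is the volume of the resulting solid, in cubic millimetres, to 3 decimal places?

Volume = 3829.549 mm³

Profile (r,z), 4 vertices: (2,35) (5.5,15) (18,18) (2.5,36)
edge 0: (2,35)→(5.5,15)  cross = 2·15 − 5.5·35 = -162.5000; (r_i+r_j)·cross = 7.5·-162.5000 = -1218.7500
edge 1: (5.5,15)→(18,18)  cross = 5.5·18 − 18·15 = -171.0000; (r_i+r_j)·cross = 23.5·-171.0000 = -4018.5000
edge 2: (18,18)→(2.5,36)  cross = 18·36 − 2.5·18 = 603.0000; (r_i+r_j)·cross = 20.5·603.0000 = 12361.5000
edge 3: (2.5,36)→(2,35)  cross = 2.5·35 − 2·36 = 15.5000; (r_i+r_j)·cross = 4.5·15.5000 = 69.7500
Σcross = 285.0000 → A = |Σcross|/2 = 142.5000 mm²
Σ(r_i+r_j)·cross = 7194.0000 → first moment M = |Σ|/6 = 1199.0000
R_c = M/A = 1199.0000/142.5000 = 8.4140 mm
θ = 183° = 3.193953 rad
V = θ·R_c·A = 3.193953·8.4140·142.5000 = 3829.549 mm³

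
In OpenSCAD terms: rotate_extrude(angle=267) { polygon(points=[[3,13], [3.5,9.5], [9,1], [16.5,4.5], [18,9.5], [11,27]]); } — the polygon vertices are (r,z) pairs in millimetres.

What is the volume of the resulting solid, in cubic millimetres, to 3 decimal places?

Profile (r,z), 6 vertices: (3,13) (3.5,9.5) (9,1) (16.5,4.5) (18,9.5) (11,27)
edge 0: (3,13)→(3.5,9.5)  cross = 3·9.5 − 3.5·13 = -17.0000; (r_i+r_j)·cross = 6.5·-17.0000 = -110.5000
edge 1: (3.5,9.5)→(9,1)  cross = 3.5·1 − 9·9.5 = -82.0000; (r_i+r_j)·cross = 12.5·-82.0000 = -1025.0000
edge 2: (9,1)→(16.5,4.5)  cross = 9·4.5 − 16.5·1 = 24.0000; (r_i+r_j)·cross = 25.5·24.0000 = 612.0000
edge 3: (16.5,4.5)→(18,9.5)  cross = 16.5·9.5 − 18·4.5 = 75.7500; (r_i+r_j)·cross = 34.5·75.7500 = 2613.3750
edge 4: (18,9.5)→(11,27)  cross = 18·27 − 11·9.5 = 381.5000; (r_i+r_j)·cross = 29·381.5000 = 11063.5000
edge 5: (11,27)→(3,13)  cross = 11·13 − 3·27 = 62.0000; (r_i+r_j)·cross = 14·62.0000 = 868.0000
Σcross = 444.2500 → A = |Σcross|/2 = 222.1250 mm²
Σ(r_i+r_j)·cross = 14021.3750 → first moment M = |Σ|/6 = 2336.8958
R_c = M/A = 2336.8958/222.1250 = 10.5206 mm
θ = 267° = 4.660029 rad
V = θ·R_c·A = 4.660029·10.5206·222.1250 = 10890.003 mm³

Volume = 10890.003 mm³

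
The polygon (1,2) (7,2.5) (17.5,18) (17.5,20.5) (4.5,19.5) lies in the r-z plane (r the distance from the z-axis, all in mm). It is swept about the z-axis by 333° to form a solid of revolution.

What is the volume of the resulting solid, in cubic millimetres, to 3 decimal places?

Volume = 8596.474 mm³

Profile (r,z), 5 vertices: (1,2) (7,2.5) (17.5,18) (17.5,20.5) (4.5,19.5)
edge 0: (1,2)→(7,2.5)  cross = 1·2.5 − 7·2 = -11.5000; (r_i+r_j)·cross = 8·-11.5000 = -92.0000
edge 1: (7,2.5)→(17.5,18)  cross = 7·18 − 17.5·2.5 = 82.2500; (r_i+r_j)·cross = 24.5·82.2500 = 2015.1250
edge 2: (17.5,18)→(17.5,20.5)  cross = 17.5·20.5 − 17.5·18 = 43.7500; (r_i+r_j)·cross = 35·43.7500 = 1531.2500
edge 3: (17.5,20.5)→(4.5,19.5)  cross = 17.5·19.5 − 4.5·20.5 = 249.0000; (r_i+r_j)·cross = 22·249.0000 = 5478.0000
edge 4: (4.5,19.5)→(1,2)  cross = 4.5·2 − 1·19.5 = -10.5000; (r_i+r_j)·cross = 5.5·-10.5000 = -57.7500
Σcross = 353.0000 → A = |Σcross|/2 = 176.5000 mm²
Σ(r_i+r_j)·cross = 8874.6250 → first moment M = |Σ|/6 = 1479.1042
R_c = M/A = 1479.1042/176.5000 = 8.3802 mm
θ = 333° = 5.811946 rad
V = θ·R_c·A = 5.811946·8.3802·176.5000 = 8596.474 mm³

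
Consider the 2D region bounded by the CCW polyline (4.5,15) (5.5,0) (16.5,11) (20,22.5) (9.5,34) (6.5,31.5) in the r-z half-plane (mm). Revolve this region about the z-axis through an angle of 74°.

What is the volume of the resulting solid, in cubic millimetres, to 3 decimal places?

Profile (r,z), 6 vertices: (4.5,15) (5.5,0) (16.5,11) (20,22.5) (9.5,34) (6.5,31.5)
edge 0: (4.5,15)→(5.5,0)  cross = 4.5·0 − 5.5·15 = -82.5000; (r_i+r_j)·cross = 10·-82.5000 = -825.0000
edge 1: (5.5,0)→(16.5,11)  cross = 5.5·11 − 16.5·0 = 60.5000; (r_i+r_j)·cross = 22·60.5000 = 1331.0000
edge 2: (16.5,11)→(20,22.5)  cross = 16.5·22.5 − 20·11 = 151.2500; (r_i+r_j)·cross = 36.5·151.2500 = 5520.6250
edge 3: (20,22.5)→(9.5,34)  cross = 20·34 − 9.5·22.5 = 466.2500; (r_i+r_j)·cross = 29.5·466.2500 = 13754.3750
edge 4: (9.5,34)→(6.5,31.5)  cross = 9.5·31.5 − 6.5·34 = 78.2500; (r_i+r_j)·cross = 16·78.2500 = 1252.0000
edge 5: (6.5,31.5)→(4.5,15)  cross = 6.5·15 − 4.5·31.5 = -44.2500; (r_i+r_j)·cross = 11·-44.2500 = -486.7500
Σcross = 629.5000 → A = |Σcross|/2 = 314.7500 mm²
Σ(r_i+r_j)·cross = 20546.2500 → first moment M = |Σ|/6 = 3424.3750
R_c = M/A = 3424.3750/314.7500 = 10.8797 mm
θ = 74° = 1.291544 rad
V = θ·R_c·A = 1.291544·10.8797·314.7500 = 4422.730 mm³

Volume = 4422.730 mm³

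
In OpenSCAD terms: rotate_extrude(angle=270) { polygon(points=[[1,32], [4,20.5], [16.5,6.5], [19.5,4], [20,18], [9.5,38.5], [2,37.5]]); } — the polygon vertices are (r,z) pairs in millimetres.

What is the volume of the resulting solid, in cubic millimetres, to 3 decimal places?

Profile (r,z), 7 vertices: (1,32) (4,20.5) (16.5,6.5) (19.5,4) (20,18) (9.5,38.5) (2,37.5)
edge 0: (1,32)→(4,20.5)  cross = 1·20.5 − 4·32 = -107.5000; (r_i+r_j)·cross = 5·-107.5000 = -537.5000
edge 1: (4,20.5)→(16.5,6.5)  cross = 4·6.5 − 16.5·20.5 = -312.2500; (r_i+r_j)·cross = 20.5·-312.2500 = -6401.1250
edge 2: (16.5,6.5)→(19.5,4)  cross = 16.5·4 − 19.5·6.5 = -60.7500; (r_i+r_j)·cross = 36·-60.7500 = -2187.0000
edge 3: (19.5,4)→(20,18)  cross = 19.5·18 − 20·4 = 271.0000; (r_i+r_j)·cross = 39.5·271.0000 = 10704.5000
edge 4: (20,18)→(9.5,38.5)  cross = 20·38.5 − 9.5·18 = 599.0000; (r_i+r_j)·cross = 29.5·599.0000 = 17670.5000
edge 5: (9.5,38.5)→(2,37.5)  cross = 9.5·37.5 − 2·38.5 = 279.2500; (r_i+r_j)·cross = 11.5·279.2500 = 3211.3750
edge 6: (2,37.5)→(1,32)  cross = 2·32 − 1·37.5 = 26.5000; (r_i+r_j)·cross = 3·26.5000 = 79.5000
Σcross = 695.2500 → A = |Σcross|/2 = 347.6250 mm²
Σ(r_i+r_j)·cross = 22540.2500 → first moment M = |Σ|/6 = 3756.7083
R_c = M/A = 3756.7083/347.6250 = 10.8068 mm
θ = 270° = 4.712389 rad
V = θ·R_c·A = 4.712389·10.8068·347.6250 = 17703.071 mm³

Volume = 17703.071 mm³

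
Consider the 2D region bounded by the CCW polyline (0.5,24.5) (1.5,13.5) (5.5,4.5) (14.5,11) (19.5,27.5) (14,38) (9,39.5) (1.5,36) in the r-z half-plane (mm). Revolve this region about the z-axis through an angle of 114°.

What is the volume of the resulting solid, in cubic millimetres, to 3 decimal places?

Volume = 8367.704 mm³

Profile (r,z), 8 vertices: (0.5,24.5) (1.5,13.5) (5.5,4.5) (14.5,11) (19.5,27.5) (14,38) (9,39.5) (1.5,36)
edge 0: (0.5,24.5)→(1.5,13.5)  cross = 0.5·13.5 − 1.5·24.5 = -30.0000; (r_i+r_j)·cross = 2·-30.0000 = -60.0000
edge 1: (1.5,13.5)→(5.5,4.5)  cross = 1.5·4.5 − 5.5·13.5 = -67.5000; (r_i+r_j)·cross = 7·-67.5000 = -472.5000
edge 2: (5.5,4.5)→(14.5,11)  cross = 5.5·11 − 14.5·4.5 = -4.7500; (r_i+r_j)·cross = 20·-4.7500 = -95.0000
edge 3: (14.5,11)→(19.5,27.5)  cross = 14.5·27.5 − 19.5·11 = 184.2500; (r_i+r_j)·cross = 34·184.2500 = 6264.5000
edge 4: (19.5,27.5)→(14,38)  cross = 19.5·38 − 14·27.5 = 356.0000; (r_i+r_j)·cross = 33.5·356.0000 = 11926.0000
edge 5: (14,38)→(9,39.5)  cross = 14·39.5 − 9·38 = 211.0000; (r_i+r_j)·cross = 23·211.0000 = 4853.0000
edge 6: (9,39.5)→(1.5,36)  cross = 9·36 − 1.5·39.5 = 264.7500; (r_i+r_j)·cross = 10.5·264.7500 = 2779.8750
edge 7: (1.5,36)→(0.5,24.5)  cross = 1.5·24.5 − 0.5·36 = 18.7500; (r_i+r_j)·cross = 2·18.7500 = 37.5000
Σcross = 932.5000 → A = |Σcross|/2 = 466.2500 mm²
Σ(r_i+r_j)·cross = 25233.3750 → first moment M = |Σ|/6 = 4205.5625
R_c = M/A = 4205.5625/466.2500 = 9.0200 mm
θ = 114° = 1.989675 rad
V = θ·R_c·A = 1.989675·9.0200·466.2500 = 8367.704 mm³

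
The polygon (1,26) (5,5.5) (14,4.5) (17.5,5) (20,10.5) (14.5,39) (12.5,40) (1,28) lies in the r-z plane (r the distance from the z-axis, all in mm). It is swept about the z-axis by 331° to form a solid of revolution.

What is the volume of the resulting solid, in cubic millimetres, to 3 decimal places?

Volume = 28325.187 mm³

Profile (r,z), 8 vertices: (1,26) (5,5.5) (14,4.5) (17.5,5) (20,10.5) (14.5,39) (12.5,40) (1,28)
edge 0: (1,26)→(5,5.5)  cross = 1·5.5 − 5·26 = -124.5000; (r_i+r_j)·cross = 6·-124.5000 = -747.0000
edge 1: (5,5.5)→(14,4.5)  cross = 5·4.5 − 14·5.5 = -54.5000; (r_i+r_j)·cross = 19·-54.5000 = -1035.5000
edge 2: (14,4.5)→(17.5,5)  cross = 14·5 − 17.5·4.5 = -8.7500; (r_i+r_j)·cross = 31.5·-8.7500 = -275.6250
edge 3: (17.5,5)→(20,10.5)  cross = 17.5·10.5 − 20·5 = 83.7500; (r_i+r_j)·cross = 37.5·83.7500 = 3140.6250
edge 4: (20,10.5)→(14.5,39)  cross = 20·39 − 14.5·10.5 = 627.7500; (r_i+r_j)·cross = 34.5·627.7500 = 21657.3750
edge 5: (14.5,39)→(12.5,40)  cross = 14.5·40 − 12.5·39 = 92.5000; (r_i+r_j)·cross = 27·92.5000 = 2497.5000
edge 6: (12.5,40)→(1,28)  cross = 12.5·28 − 1·40 = 310.0000; (r_i+r_j)·cross = 13.5·310.0000 = 4185.0000
edge 7: (1,28)→(1,26)  cross = 1·26 − 1·28 = -2.0000; (r_i+r_j)·cross = 2·-2.0000 = -4.0000
Σcross = 924.2500 → A = |Σcross|/2 = 462.1250 mm²
Σ(r_i+r_j)·cross = 29418.3750 → first moment M = |Σ|/6 = 4903.0625
R_c = M/A = 4903.0625/462.1250 = 10.6098 mm
θ = 331° = 5.777040 rad
V = θ·R_c·A = 5.777040·10.6098·462.1250 = 28325.187 mm³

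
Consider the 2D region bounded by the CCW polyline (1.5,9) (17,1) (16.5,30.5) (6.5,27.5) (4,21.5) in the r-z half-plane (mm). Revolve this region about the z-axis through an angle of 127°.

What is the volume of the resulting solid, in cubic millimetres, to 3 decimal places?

Volume = 7471.220 mm³

Profile (r,z), 5 vertices: (1.5,9) (17,1) (16.5,30.5) (6.5,27.5) (4,21.5)
edge 0: (1.5,9)→(17,1)  cross = 1.5·1 − 17·9 = -151.5000; (r_i+r_j)·cross = 18.5·-151.5000 = -2802.7500
edge 1: (17,1)→(16.5,30.5)  cross = 17·30.5 − 16.5·1 = 502.0000; (r_i+r_j)·cross = 33.5·502.0000 = 16817.0000
edge 2: (16.5,30.5)→(6.5,27.5)  cross = 16.5·27.5 − 6.5·30.5 = 255.5000; (r_i+r_j)·cross = 23·255.5000 = 5876.5000
edge 3: (6.5,27.5)→(4,21.5)  cross = 6.5·21.5 − 4·27.5 = 29.7500; (r_i+r_j)·cross = 10.5·29.7500 = 312.3750
edge 4: (4,21.5)→(1.5,9)  cross = 4·9 − 1.5·21.5 = 3.7500; (r_i+r_j)·cross = 5.5·3.7500 = 20.6250
Σcross = 639.5000 → A = |Σcross|/2 = 319.7500 mm²
Σ(r_i+r_j)·cross = 20223.7500 → first moment M = |Σ|/6 = 3370.6250
R_c = M/A = 3370.6250/319.7500 = 10.5414 mm
θ = 127° = 2.216568 rad
V = θ·R_c·A = 2.216568·10.5414·319.7500 = 7471.220 mm³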